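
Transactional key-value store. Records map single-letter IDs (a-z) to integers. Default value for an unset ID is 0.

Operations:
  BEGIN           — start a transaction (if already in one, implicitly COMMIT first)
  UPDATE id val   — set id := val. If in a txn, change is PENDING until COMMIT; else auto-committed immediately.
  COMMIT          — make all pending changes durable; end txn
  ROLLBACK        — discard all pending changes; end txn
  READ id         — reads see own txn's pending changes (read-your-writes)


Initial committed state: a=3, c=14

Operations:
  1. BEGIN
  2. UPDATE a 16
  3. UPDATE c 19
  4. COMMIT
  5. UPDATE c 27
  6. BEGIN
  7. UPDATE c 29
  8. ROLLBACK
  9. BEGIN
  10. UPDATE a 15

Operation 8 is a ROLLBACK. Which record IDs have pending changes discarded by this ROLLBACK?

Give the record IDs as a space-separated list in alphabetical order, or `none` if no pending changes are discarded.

Initial committed: {a=3, c=14}
Op 1: BEGIN: in_txn=True, pending={}
Op 2: UPDATE a=16 (pending; pending now {a=16})
Op 3: UPDATE c=19 (pending; pending now {a=16, c=19})
Op 4: COMMIT: merged ['a', 'c'] into committed; committed now {a=16, c=19}
Op 5: UPDATE c=27 (auto-commit; committed c=27)
Op 6: BEGIN: in_txn=True, pending={}
Op 7: UPDATE c=29 (pending; pending now {c=29})
Op 8: ROLLBACK: discarded pending ['c']; in_txn=False
Op 9: BEGIN: in_txn=True, pending={}
Op 10: UPDATE a=15 (pending; pending now {a=15})
ROLLBACK at op 8 discards: ['c']

Answer: c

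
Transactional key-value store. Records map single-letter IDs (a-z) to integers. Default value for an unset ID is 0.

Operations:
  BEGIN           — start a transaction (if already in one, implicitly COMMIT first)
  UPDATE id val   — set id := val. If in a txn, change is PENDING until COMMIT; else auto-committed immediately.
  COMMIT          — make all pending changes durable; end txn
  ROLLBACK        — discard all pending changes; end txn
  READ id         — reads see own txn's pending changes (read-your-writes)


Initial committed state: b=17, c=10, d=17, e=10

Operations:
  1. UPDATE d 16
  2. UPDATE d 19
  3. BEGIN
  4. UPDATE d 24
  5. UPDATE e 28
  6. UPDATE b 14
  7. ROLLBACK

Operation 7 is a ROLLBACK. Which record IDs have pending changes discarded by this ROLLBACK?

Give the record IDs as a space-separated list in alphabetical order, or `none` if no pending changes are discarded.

Initial committed: {b=17, c=10, d=17, e=10}
Op 1: UPDATE d=16 (auto-commit; committed d=16)
Op 2: UPDATE d=19 (auto-commit; committed d=19)
Op 3: BEGIN: in_txn=True, pending={}
Op 4: UPDATE d=24 (pending; pending now {d=24})
Op 5: UPDATE e=28 (pending; pending now {d=24, e=28})
Op 6: UPDATE b=14 (pending; pending now {b=14, d=24, e=28})
Op 7: ROLLBACK: discarded pending ['b', 'd', 'e']; in_txn=False
ROLLBACK at op 7 discards: ['b', 'd', 'e']

Answer: b d e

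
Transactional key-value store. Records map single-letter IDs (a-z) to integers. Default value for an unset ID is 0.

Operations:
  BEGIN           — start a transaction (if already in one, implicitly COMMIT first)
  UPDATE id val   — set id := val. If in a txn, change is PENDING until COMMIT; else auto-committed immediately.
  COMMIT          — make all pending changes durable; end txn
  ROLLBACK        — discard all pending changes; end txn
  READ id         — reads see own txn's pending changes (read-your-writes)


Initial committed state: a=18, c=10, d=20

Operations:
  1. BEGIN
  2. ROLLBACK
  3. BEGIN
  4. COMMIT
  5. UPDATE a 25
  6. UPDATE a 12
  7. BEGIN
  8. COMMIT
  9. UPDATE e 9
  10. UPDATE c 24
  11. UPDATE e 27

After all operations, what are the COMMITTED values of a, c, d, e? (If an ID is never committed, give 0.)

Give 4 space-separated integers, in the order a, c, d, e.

Initial committed: {a=18, c=10, d=20}
Op 1: BEGIN: in_txn=True, pending={}
Op 2: ROLLBACK: discarded pending []; in_txn=False
Op 3: BEGIN: in_txn=True, pending={}
Op 4: COMMIT: merged [] into committed; committed now {a=18, c=10, d=20}
Op 5: UPDATE a=25 (auto-commit; committed a=25)
Op 6: UPDATE a=12 (auto-commit; committed a=12)
Op 7: BEGIN: in_txn=True, pending={}
Op 8: COMMIT: merged [] into committed; committed now {a=12, c=10, d=20}
Op 9: UPDATE e=9 (auto-commit; committed e=9)
Op 10: UPDATE c=24 (auto-commit; committed c=24)
Op 11: UPDATE e=27 (auto-commit; committed e=27)
Final committed: {a=12, c=24, d=20, e=27}

Answer: 12 24 20 27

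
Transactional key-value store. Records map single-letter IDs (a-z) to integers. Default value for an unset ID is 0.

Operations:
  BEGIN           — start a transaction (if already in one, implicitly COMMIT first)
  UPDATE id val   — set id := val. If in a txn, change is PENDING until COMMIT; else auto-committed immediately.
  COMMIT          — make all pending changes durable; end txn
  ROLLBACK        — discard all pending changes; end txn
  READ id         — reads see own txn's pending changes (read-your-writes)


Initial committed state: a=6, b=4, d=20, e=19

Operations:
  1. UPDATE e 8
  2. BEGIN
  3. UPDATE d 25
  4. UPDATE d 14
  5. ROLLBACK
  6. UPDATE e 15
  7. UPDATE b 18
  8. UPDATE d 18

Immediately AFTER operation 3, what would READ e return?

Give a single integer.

Initial committed: {a=6, b=4, d=20, e=19}
Op 1: UPDATE e=8 (auto-commit; committed e=8)
Op 2: BEGIN: in_txn=True, pending={}
Op 3: UPDATE d=25 (pending; pending now {d=25})
After op 3: visible(e) = 8 (pending={d=25}, committed={a=6, b=4, d=20, e=8})

Answer: 8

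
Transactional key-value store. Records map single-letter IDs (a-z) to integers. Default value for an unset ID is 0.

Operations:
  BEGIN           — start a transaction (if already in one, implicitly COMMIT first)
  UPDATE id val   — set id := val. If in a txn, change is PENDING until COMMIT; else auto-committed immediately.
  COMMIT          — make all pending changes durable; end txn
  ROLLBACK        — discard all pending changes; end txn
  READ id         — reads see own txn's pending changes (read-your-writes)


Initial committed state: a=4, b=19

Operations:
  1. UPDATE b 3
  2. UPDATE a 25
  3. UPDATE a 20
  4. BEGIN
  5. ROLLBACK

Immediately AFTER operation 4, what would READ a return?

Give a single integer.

Answer: 20

Derivation:
Initial committed: {a=4, b=19}
Op 1: UPDATE b=3 (auto-commit; committed b=3)
Op 2: UPDATE a=25 (auto-commit; committed a=25)
Op 3: UPDATE a=20 (auto-commit; committed a=20)
Op 4: BEGIN: in_txn=True, pending={}
After op 4: visible(a) = 20 (pending={}, committed={a=20, b=3})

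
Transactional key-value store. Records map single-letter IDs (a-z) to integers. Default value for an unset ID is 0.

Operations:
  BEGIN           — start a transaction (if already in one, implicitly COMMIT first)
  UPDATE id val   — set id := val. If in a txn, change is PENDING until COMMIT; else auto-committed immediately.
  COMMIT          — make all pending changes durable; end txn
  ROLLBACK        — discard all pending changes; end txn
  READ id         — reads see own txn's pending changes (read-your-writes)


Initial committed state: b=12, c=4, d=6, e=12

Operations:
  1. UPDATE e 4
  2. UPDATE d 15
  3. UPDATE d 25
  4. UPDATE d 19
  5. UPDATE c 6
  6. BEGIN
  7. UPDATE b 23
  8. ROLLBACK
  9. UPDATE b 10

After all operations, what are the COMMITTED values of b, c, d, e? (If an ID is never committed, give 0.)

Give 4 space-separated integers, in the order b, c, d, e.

Answer: 10 6 19 4

Derivation:
Initial committed: {b=12, c=4, d=6, e=12}
Op 1: UPDATE e=4 (auto-commit; committed e=4)
Op 2: UPDATE d=15 (auto-commit; committed d=15)
Op 3: UPDATE d=25 (auto-commit; committed d=25)
Op 4: UPDATE d=19 (auto-commit; committed d=19)
Op 5: UPDATE c=6 (auto-commit; committed c=6)
Op 6: BEGIN: in_txn=True, pending={}
Op 7: UPDATE b=23 (pending; pending now {b=23})
Op 8: ROLLBACK: discarded pending ['b']; in_txn=False
Op 9: UPDATE b=10 (auto-commit; committed b=10)
Final committed: {b=10, c=6, d=19, e=4}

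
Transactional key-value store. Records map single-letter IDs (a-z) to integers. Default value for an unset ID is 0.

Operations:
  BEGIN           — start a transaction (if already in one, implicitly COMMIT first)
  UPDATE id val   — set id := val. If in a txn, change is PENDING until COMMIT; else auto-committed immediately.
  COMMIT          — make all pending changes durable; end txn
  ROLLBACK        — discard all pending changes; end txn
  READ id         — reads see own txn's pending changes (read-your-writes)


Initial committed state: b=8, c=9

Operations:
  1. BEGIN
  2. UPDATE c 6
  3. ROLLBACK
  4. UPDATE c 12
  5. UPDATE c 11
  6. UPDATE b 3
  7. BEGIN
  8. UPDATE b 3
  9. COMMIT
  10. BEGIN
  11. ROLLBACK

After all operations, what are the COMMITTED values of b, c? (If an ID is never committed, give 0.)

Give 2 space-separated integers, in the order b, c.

Initial committed: {b=8, c=9}
Op 1: BEGIN: in_txn=True, pending={}
Op 2: UPDATE c=6 (pending; pending now {c=6})
Op 3: ROLLBACK: discarded pending ['c']; in_txn=False
Op 4: UPDATE c=12 (auto-commit; committed c=12)
Op 5: UPDATE c=11 (auto-commit; committed c=11)
Op 6: UPDATE b=3 (auto-commit; committed b=3)
Op 7: BEGIN: in_txn=True, pending={}
Op 8: UPDATE b=3 (pending; pending now {b=3})
Op 9: COMMIT: merged ['b'] into committed; committed now {b=3, c=11}
Op 10: BEGIN: in_txn=True, pending={}
Op 11: ROLLBACK: discarded pending []; in_txn=False
Final committed: {b=3, c=11}

Answer: 3 11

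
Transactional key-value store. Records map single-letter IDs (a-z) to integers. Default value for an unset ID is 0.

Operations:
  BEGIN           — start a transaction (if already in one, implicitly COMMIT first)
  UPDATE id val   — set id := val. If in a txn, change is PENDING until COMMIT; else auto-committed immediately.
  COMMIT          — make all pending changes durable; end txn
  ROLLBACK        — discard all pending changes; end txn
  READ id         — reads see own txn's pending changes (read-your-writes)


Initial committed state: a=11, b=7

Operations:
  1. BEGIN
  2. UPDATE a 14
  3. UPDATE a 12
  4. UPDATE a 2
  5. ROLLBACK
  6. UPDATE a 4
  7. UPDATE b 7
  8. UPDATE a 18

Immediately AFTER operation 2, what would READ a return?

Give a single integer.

Initial committed: {a=11, b=7}
Op 1: BEGIN: in_txn=True, pending={}
Op 2: UPDATE a=14 (pending; pending now {a=14})
After op 2: visible(a) = 14 (pending={a=14}, committed={a=11, b=7})

Answer: 14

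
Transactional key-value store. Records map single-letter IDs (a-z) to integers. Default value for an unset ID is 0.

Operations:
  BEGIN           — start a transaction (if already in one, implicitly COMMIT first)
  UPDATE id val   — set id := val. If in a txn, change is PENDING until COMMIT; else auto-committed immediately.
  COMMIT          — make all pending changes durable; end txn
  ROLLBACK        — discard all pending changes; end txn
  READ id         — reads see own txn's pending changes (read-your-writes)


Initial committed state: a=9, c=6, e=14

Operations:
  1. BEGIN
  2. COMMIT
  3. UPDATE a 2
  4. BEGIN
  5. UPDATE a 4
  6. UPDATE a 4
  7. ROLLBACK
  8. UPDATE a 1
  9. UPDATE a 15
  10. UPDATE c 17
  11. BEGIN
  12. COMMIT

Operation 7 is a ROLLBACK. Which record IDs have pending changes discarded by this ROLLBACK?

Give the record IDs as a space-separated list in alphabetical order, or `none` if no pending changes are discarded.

Initial committed: {a=9, c=6, e=14}
Op 1: BEGIN: in_txn=True, pending={}
Op 2: COMMIT: merged [] into committed; committed now {a=9, c=6, e=14}
Op 3: UPDATE a=2 (auto-commit; committed a=2)
Op 4: BEGIN: in_txn=True, pending={}
Op 5: UPDATE a=4 (pending; pending now {a=4})
Op 6: UPDATE a=4 (pending; pending now {a=4})
Op 7: ROLLBACK: discarded pending ['a']; in_txn=False
Op 8: UPDATE a=1 (auto-commit; committed a=1)
Op 9: UPDATE a=15 (auto-commit; committed a=15)
Op 10: UPDATE c=17 (auto-commit; committed c=17)
Op 11: BEGIN: in_txn=True, pending={}
Op 12: COMMIT: merged [] into committed; committed now {a=15, c=17, e=14}
ROLLBACK at op 7 discards: ['a']

Answer: a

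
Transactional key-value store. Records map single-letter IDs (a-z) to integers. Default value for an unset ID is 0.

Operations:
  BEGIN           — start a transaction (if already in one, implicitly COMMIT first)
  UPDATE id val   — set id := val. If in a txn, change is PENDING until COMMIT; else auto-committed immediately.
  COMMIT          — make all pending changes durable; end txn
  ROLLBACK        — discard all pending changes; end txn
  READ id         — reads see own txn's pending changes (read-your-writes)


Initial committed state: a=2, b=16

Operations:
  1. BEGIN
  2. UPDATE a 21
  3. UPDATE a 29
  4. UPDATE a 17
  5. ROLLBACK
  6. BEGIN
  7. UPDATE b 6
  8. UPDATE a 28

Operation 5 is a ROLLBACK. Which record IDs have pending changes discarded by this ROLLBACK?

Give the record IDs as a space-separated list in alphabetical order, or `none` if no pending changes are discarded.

Answer: a

Derivation:
Initial committed: {a=2, b=16}
Op 1: BEGIN: in_txn=True, pending={}
Op 2: UPDATE a=21 (pending; pending now {a=21})
Op 3: UPDATE a=29 (pending; pending now {a=29})
Op 4: UPDATE a=17 (pending; pending now {a=17})
Op 5: ROLLBACK: discarded pending ['a']; in_txn=False
Op 6: BEGIN: in_txn=True, pending={}
Op 7: UPDATE b=6 (pending; pending now {b=6})
Op 8: UPDATE a=28 (pending; pending now {a=28, b=6})
ROLLBACK at op 5 discards: ['a']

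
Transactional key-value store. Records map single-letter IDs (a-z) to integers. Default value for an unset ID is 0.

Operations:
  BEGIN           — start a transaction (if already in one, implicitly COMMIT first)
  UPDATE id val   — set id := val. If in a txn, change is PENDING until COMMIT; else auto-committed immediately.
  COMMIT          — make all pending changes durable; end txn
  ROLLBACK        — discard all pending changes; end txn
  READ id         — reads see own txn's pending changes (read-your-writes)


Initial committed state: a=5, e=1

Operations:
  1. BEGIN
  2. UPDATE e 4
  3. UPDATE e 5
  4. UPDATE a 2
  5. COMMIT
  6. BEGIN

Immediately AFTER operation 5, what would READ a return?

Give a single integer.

Initial committed: {a=5, e=1}
Op 1: BEGIN: in_txn=True, pending={}
Op 2: UPDATE e=4 (pending; pending now {e=4})
Op 3: UPDATE e=5 (pending; pending now {e=5})
Op 4: UPDATE a=2 (pending; pending now {a=2, e=5})
Op 5: COMMIT: merged ['a', 'e'] into committed; committed now {a=2, e=5}
After op 5: visible(a) = 2 (pending={}, committed={a=2, e=5})

Answer: 2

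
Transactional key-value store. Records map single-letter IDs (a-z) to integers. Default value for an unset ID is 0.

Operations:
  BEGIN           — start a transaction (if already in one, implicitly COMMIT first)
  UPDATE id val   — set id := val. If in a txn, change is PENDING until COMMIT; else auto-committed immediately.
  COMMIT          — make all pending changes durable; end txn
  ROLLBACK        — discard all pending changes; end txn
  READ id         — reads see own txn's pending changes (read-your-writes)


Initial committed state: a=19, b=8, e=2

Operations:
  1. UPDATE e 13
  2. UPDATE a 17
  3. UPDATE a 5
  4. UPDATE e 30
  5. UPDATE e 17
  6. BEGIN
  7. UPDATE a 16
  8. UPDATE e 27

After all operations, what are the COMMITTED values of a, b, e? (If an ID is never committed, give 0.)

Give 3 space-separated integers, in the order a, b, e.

Initial committed: {a=19, b=8, e=2}
Op 1: UPDATE e=13 (auto-commit; committed e=13)
Op 2: UPDATE a=17 (auto-commit; committed a=17)
Op 3: UPDATE a=5 (auto-commit; committed a=5)
Op 4: UPDATE e=30 (auto-commit; committed e=30)
Op 5: UPDATE e=17 (auto-commit; committed e=17)
Op 6: BEGIN: in_txn=True, pending={}
Op 7: UPDATE a=16 (pending; pending now {a=16})
Op 8: UPDATE e=27 (pending; pending now {a=16, e=27})
Final committed: {a=5, b=8, e=17}

Answer: 5 8 17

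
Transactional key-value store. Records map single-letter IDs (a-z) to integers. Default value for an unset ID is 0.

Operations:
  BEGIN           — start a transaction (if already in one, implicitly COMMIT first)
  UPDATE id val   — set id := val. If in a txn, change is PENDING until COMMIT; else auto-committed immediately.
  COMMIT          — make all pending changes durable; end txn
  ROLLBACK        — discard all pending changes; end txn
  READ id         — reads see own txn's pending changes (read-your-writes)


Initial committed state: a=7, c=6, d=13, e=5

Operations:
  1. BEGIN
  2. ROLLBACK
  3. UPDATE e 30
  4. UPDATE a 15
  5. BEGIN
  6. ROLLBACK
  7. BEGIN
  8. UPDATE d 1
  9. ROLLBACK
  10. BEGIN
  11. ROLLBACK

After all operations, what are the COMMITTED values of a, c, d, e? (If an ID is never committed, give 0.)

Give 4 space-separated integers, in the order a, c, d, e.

Initial committed: {a=7, c=6, d=13, e=5}
Op 1: BEGIN: in_txn=True, pending={}
Op 2: ROLLBACK: discarded pending []; in_txn=False
Op 3: UPDATE e=30 (auto-commit; committed e=30)
Op 4: UPDATE a=15 (auto-commit; committed a=15)
Op 5: BEGIN: in_txn=True, pending={}
Op 6: ROLLBACK: discarded pending []; in_txn=False
Op 7: BEGIN: in_txn=True, pending={}
Op 8: UPDATE d=1 (pending; pending now {d=1})
Op 9: ROLLBACK: discarded pending ['d']; in_txn=False
Op 10: BEGIN: in_txn=True, pending={}
Op 11: ROLLBACK: discarded pending []; in_txn=False
Final committed: {a=15, c=6, d=13, e=30}

Answer: 15 6 13 30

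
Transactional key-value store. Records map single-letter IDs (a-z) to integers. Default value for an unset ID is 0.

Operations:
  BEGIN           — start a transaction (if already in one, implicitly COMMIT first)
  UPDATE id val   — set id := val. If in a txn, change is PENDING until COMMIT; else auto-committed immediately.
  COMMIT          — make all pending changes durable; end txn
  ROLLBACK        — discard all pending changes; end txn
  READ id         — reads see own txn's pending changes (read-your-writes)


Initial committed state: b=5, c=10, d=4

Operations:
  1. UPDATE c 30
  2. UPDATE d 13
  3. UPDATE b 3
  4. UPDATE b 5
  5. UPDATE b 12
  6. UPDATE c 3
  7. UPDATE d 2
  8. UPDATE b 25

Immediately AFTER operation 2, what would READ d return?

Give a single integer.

Initial committed: {b=5, c=10, d=4}
Op 1: UPDATE c=30 (auto-commit; committed c=30)
Op 2: UPDATE d=13 (auto-commit; committed d=13)
After op 2: visible(d) = 13 (pending={}, committed={b=5, c=30, d=13})

Answer: 13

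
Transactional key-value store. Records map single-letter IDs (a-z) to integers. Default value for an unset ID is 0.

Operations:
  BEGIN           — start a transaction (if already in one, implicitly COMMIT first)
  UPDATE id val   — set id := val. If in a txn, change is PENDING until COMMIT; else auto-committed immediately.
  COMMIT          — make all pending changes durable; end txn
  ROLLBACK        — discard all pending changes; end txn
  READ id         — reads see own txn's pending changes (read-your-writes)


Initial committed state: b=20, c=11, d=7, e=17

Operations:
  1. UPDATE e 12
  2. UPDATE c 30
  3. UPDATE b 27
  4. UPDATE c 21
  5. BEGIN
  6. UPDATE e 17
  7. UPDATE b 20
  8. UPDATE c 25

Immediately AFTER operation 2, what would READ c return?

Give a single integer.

Answer: 30

Derivation:
Initial committed: {b=20, c=11, d=7, e=17}
Op 1: UPDATE e=12 (auto-commit; committed e=12)
Op 2: UPDATE c=30 (auto-commit; committed c=30)
After op 2: visible(c) = 30 (pending={}, committed={b=20, c=30, d=7, e=12})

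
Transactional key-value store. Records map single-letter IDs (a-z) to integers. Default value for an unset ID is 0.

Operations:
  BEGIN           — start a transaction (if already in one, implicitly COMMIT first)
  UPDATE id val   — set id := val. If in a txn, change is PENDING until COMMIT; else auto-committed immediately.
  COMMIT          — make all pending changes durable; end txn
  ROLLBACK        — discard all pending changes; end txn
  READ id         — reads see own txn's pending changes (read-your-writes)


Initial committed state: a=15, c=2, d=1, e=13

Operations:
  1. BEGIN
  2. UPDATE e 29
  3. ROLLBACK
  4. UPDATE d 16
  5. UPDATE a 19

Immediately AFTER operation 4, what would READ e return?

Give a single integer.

Initial committed: {a=15, c=2, d=1, e=13}
Op 1: BEGIN: in_txn=True, pending={}
Op 2: UPDATE e=29 (pending; pending now {e=29})
Op 3: ROLLBACK: discarded pending ['e']; in_txn=False
Op 4: UPDATE d=16 (auto-commit; committed d=16)
After op 4: visible(e) = 13 (pending={}, committed={a=15, c=2, d=16, e=13})

Answer: 13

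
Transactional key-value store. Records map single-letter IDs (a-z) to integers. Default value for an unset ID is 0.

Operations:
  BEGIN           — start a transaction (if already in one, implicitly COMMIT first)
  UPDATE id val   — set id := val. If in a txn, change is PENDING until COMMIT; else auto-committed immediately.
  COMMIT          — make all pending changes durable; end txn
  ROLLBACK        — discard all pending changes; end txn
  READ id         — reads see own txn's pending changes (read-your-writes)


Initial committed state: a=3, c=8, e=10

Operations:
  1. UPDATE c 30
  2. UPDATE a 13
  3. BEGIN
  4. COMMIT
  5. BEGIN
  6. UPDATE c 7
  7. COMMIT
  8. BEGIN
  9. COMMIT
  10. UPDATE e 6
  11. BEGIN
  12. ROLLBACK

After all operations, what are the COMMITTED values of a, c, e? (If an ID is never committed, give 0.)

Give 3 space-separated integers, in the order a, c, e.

Answer: 13 7 6

Derivation:
Initial committed: {a=3, c=8, e=10}
Op 1: UPDATE c=30 (auto-commit; committed c=30)
Op 2: UPDATE a=13 (auto-commit; committed a=13)
Op 3: BEGIN: in_txn=True, pending={}
Op 4: COMMIT: merged [] into committed; committed now {a=13, c=30, e=10}
Op 5: BEGIN: in_txn=True, pending={}
Op 6: UPDATE c=7 (pending; pending now {c=7})
Op 7: COMMIT: merged ['c'] into committed; committed now {a=13, c=7, e=10}
Op 8: BEGIN: in_txn=True, pending={}
Op 9: COMMIT: merged [] into committed; committed now {a=13, c=7, e=10}
Op 10: UPDATE e=6 (auto-commit; committed e=6)
Op 11: BEGIN: in_txn=True, pending={}
Op 12: ROLLBACK: discarded pending []; in_txn=False
Final committed: {a=13, c=7, e=6}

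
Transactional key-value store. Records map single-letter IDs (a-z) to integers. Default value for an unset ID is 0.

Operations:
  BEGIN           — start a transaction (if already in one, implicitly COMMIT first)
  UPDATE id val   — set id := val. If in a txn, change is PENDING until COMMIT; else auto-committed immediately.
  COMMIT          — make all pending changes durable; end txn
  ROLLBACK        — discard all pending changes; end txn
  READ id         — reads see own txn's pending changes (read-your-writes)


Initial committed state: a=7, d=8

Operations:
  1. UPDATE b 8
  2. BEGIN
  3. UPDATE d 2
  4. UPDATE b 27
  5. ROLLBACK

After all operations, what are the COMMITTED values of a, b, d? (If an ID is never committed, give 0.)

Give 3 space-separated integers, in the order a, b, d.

Initial committed: {a=7, d=8}
Op 1: UPDATE b=8 (auto-commit; committed b=8)
Op 2: BEGIN: in_txn=True, pending={}
Op 3: UPDATE d=2 (pending; pending now {d=2})
Op 4: UPDATE b=27 (pending; pending now {b=27, d=2})
Op 5: ROLLBACK: discarded pending ['b', 'd']; in_txn=False
Final committed: {a=7, b=8, d=8}

Answer: 7 8 8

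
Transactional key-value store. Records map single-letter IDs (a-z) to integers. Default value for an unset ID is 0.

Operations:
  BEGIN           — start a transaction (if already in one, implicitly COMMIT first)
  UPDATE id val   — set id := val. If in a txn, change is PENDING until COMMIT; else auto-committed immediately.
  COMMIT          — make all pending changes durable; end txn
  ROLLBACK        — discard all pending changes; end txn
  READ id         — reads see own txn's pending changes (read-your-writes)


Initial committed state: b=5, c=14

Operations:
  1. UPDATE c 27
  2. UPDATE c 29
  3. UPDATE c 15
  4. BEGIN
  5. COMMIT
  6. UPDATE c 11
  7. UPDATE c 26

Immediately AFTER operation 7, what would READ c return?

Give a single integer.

Initial committed: {b=5, c=14}
Op 1: UPDATE c=27 (auto-commit; committed c=27)
Op 2: UPDATE c=29 (auto-commit; committed c=29)
Op 3: UPDATE c=15 (auto-commit; committed c=15)
Op 4: BEGIN: in_txn=True, pending={}
Op 5: COMMIT: merged [] into committed; committed now {b=5, c=15}
Op 6: UPDATE c=11 (auto-commit; committed c=11)
Op 7: UPDATE c=26 (auto-commit; committed c=26)
After op 7: visible(c) = 26 (pending={}, committed={b=5, c=26})

Answer: 26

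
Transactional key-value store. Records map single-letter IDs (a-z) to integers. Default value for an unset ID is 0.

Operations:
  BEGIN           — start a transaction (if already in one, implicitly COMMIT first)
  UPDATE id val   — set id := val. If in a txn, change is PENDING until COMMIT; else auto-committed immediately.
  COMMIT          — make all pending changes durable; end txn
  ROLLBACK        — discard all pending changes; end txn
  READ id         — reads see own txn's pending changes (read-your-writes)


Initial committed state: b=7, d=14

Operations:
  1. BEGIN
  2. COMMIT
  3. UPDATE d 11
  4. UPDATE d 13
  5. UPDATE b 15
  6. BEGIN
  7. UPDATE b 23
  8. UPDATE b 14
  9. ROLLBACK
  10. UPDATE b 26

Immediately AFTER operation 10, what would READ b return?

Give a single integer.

Initial committed: {b=7, d=14}
Op 1: BEGIN: in_txn=True, pending={}
Op 2: COMMIT: merged [] into committed; committed now {b=7, d=14}
Op 3: UPDATE d=11 (auto-commit; committed d=11)
Op 4: UPDATE d=13 (auto-commit; committed d=13)
Op 5: UPDATE b=15 (auto-commit; committed b=15)
Op 6: BEGIN: in_txn=True, pending={}
Op 7: UPDATE b=23 (pending; pending now {b=23})
Op 8: UPDATE b=14 (pending; pending now {b=14})
Op 9: ROLLBACK: discarded pending ['b']; in_txn=False
Op 10: UPDATE b=26 (auto-commit; committed b=26)
After op 10: visible(b) = 26 (pending={}, committed={b=26, d=13})

Answer: 26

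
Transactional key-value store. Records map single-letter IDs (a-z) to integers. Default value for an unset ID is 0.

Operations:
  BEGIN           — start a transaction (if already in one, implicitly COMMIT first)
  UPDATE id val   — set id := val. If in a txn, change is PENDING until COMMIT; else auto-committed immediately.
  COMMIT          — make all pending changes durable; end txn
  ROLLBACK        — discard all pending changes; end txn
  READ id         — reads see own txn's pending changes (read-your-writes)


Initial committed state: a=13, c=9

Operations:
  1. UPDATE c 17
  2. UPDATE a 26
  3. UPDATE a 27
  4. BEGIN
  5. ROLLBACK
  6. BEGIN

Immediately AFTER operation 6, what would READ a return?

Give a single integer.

Answer: 27

Derivation:
Initial committed: {a=13, c=9}
Op 1: UPDATE c=17 (auto-commit; committed c=17)
Op 2: UPDATE a=26 (auto-commit; committed a=26)
Op 3: UPDATE a=27 (auto-commit; committed a=27)
Op 4: BEGIN: in_txn=True, pending={}
Op 5: ROLLBACK: discarded pending []; in_txn=False
Op 6: BEGIN: in_txn=True, pending={}
After op 6: visible(a) = 27 (pending={}, committed={a=27, c=17})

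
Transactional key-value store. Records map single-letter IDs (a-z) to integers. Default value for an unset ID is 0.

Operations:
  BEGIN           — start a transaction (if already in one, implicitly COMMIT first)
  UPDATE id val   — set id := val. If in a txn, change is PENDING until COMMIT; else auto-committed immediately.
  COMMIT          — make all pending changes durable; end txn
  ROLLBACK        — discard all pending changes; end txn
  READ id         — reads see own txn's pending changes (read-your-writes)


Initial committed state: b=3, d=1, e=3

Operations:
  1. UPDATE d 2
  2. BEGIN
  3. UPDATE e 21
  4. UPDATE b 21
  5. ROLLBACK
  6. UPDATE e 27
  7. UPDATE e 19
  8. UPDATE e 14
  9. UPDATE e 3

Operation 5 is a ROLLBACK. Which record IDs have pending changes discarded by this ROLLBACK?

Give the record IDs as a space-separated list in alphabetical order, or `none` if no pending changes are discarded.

Answer: b e

Derivation:
Initial committed: {b=3, d=1, e=3}
Op 1: UPDATE d=2 (auto-commit; committed d=2)
Op 2: BEGIN: in_txn=True, pending={}
Op 3: UPDATE e=21 (pending; pending now {e=21})
Op 4: UPDATE b=21 (pending; pending now {b=21, e=21})
Op 5: ROLLBACK: discarded pending ['b', 'e']; in_txn=False
Op 6: UPDATE e=27 (auto-commit; committed e=27)
Op 7: UPDATE e=19 (auto-commit; committed e=19)
Op 8: UPDATE e=14 (auto-commit; committed e=14)
Op 9: UPDATE e=3 (auto-commit; committed e=3)
ROLLBACK at op 5 discards: ['b', 'e']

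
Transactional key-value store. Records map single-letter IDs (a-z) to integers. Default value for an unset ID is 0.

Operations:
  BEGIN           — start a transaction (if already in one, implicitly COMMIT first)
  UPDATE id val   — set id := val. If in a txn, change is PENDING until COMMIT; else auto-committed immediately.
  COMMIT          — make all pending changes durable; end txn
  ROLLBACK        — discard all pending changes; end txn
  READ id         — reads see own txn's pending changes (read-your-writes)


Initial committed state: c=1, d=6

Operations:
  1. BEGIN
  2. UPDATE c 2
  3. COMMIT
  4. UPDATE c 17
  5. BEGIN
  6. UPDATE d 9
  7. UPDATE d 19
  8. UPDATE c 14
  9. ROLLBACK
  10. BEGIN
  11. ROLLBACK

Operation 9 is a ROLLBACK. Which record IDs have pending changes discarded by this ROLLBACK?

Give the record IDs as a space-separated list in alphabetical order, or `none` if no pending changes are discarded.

Answer: c d

Derivation:
Initial committed: {c=1, d=6}
Op 1: BEGIN: in_txn=True, pending={}
Op 2: UPDATE c=2 (pending; pending now {c=2})
Op 3: COMMIT: merged ['c'] into committed; committed now {c=2, d=6}
Op 4: UPDATE c=17 (auto-commit; committed c=17)
Op 5: BEGIN: in_txn=True, pending={}
Op 6: UPDATE d=9 (pending; pending now {d=9})
Op 7: UPDATE d=19 (pending; pending now {d=19})
Op 8: UPDATE c=14 (pending; pending now {c=14, d=19})
Op 9: ROLLBACK: discarded pending ['c', 'd']; in_txn=False
Op 10: BEGIN: in_txn=True, pending={}
Op 11: ROLLBACK: discarded pending []; in_txn=False
ROLLBACK at op 9 discards: ['c', 'd']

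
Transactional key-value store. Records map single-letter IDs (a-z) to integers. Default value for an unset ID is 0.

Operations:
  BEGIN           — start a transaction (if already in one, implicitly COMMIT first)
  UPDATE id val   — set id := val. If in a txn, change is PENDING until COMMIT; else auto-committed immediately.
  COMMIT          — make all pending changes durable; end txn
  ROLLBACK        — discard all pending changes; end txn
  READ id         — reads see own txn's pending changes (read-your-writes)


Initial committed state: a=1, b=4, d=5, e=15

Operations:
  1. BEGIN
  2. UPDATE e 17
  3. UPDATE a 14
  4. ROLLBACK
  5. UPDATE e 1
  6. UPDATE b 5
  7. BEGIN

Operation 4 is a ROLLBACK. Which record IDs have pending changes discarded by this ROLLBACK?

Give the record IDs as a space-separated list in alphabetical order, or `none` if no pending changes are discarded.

Answer: a e

Derivation:
Initial committed: {a=1, b=4, d=5, e=15}
Op 1: BEGIN: in_txn=True, pending={}
Op 2: UPDATE e=17 (pending; pending now {e=17})
Op 3: UPDATE a=14 (pending; pending now {a=14, e=17})
Op 4: ROLLBACK: discarded pending ['a', 'e']; in_txn=False
Op 5: UPDATE e=1 (auto-commit; committed e=1)
Op 6: UPDATE b=5 (auto-commit; committed b=5)
Op 7: BEGIN: in_txn=True, pending={}
ROLLBACK at op 4 discards: ['a', 'e']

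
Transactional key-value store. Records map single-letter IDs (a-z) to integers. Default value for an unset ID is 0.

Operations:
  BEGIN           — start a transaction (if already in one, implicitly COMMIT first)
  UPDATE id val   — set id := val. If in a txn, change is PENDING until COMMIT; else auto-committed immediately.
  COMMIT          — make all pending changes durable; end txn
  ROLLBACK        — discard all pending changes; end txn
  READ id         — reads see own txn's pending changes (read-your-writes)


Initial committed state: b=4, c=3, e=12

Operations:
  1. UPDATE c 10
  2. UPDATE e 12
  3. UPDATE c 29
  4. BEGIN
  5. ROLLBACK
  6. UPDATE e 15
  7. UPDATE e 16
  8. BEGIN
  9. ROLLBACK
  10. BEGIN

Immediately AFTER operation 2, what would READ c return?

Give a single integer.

Initial committed: {b=4, c=3, e=12}
Op 1: UPDATE c=10 (auto-commit; committed c=10)
Op 2: UPDATE e=12 (auto-commit; committed e=12)
After op 2: visible(c) = 10 (pending={}, committed={b=4, c=10, e=12})

Answer: 10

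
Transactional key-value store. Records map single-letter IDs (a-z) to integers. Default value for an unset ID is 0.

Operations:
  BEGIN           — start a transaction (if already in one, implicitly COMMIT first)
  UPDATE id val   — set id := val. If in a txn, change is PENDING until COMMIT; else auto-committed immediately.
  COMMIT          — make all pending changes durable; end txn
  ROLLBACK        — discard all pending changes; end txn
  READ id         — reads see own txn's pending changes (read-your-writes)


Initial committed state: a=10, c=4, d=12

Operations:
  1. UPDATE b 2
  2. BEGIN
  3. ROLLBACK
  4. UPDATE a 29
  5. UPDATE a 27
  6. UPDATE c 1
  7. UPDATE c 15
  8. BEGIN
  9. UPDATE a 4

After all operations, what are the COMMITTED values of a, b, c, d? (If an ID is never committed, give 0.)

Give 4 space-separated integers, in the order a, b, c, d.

Initial committed: {a=10, c=4, d=12}
Op 1: UPDATE b=2 (auto-commit; committed b=2)
Op 2: BEGIN: in_txn=True, pending={}
Op 3: ROLLBACK: discarded pending []; in_txn=False
Op 4: UPDATE a=29 (auto-commit; committed a=29)
Op 5: UPDATE a=27 (auto-commit; committed a=27)
Op 6: UPDATE c=1 (auto-commit; committed c=1)
Op 7: UPDATE c=15 (auto-commit; committed c=15)
Op 8: BEGIN: in_txn=True, pending={}
Op 9: UPDATE a=4 (pending; pending now {a=4})
Final committed: {a=27, b=2, c=15, d=12}

Answer: 27 2 15 12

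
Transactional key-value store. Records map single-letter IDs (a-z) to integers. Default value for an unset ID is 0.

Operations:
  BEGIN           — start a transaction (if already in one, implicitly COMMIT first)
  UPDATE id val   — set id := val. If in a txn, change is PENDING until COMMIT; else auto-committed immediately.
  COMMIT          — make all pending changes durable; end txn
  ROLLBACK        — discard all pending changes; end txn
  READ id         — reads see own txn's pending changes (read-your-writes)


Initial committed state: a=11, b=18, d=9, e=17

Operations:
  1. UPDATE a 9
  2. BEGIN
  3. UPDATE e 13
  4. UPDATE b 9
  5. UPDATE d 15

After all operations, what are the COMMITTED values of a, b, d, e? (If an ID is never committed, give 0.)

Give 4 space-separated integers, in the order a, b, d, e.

Initial committed: {a=11, b=18, d=9, e=17}
Op 1: UPDATE a=9 (auto-commit; committed a=9)
Op 2: BEGIN: in_txn=True, pending={}
Op 3: UPDATE e=13 (pending; pending now {e=13})
Op 4: UPDATE b=9 (pending; pending now {b=9, e=13})
Op 5: UPDATE d=15 (pending; pending now {b=9, d=15, e=13})
Final committed: {a=9, b=18, d=9, e=17}

Answer: 9 18 9 17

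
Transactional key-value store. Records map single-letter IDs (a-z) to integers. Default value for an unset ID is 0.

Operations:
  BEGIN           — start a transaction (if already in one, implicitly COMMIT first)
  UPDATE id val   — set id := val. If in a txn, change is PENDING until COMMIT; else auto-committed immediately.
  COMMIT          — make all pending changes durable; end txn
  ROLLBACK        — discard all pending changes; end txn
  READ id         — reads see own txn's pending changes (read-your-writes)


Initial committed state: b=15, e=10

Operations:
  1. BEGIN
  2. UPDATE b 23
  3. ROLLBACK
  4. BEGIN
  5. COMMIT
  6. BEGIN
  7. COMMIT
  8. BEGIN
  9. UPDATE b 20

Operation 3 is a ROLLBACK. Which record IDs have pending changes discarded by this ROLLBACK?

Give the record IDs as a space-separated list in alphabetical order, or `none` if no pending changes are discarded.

Answer: b

Derivation:
Initial committed: {b=15, e=10}
Op 1: BEGIN: in_txn=True, pending={}
Op 2: UPDATE b=23 (pending; pending now {b=23})
Op 3: ROLLBACK: discarded pending ['b']; in_txn=False
Op 4: BEGIN: in_txn=True, pending={}
Op 5: COMMIT: merged [] into committed; committed now {b=15, e=10}
Op 6: BEGIN: in_txn=True, pending={}
Op 7: COMMIT: merged [] into committed; committed now {b=15, e=10}
Op 8: BEGIN: in_txn=True, pending={}
Op 9: UPDATE b=20 (pending; pending now {b=20})
ROLLBACK at op 3 discards: ['b']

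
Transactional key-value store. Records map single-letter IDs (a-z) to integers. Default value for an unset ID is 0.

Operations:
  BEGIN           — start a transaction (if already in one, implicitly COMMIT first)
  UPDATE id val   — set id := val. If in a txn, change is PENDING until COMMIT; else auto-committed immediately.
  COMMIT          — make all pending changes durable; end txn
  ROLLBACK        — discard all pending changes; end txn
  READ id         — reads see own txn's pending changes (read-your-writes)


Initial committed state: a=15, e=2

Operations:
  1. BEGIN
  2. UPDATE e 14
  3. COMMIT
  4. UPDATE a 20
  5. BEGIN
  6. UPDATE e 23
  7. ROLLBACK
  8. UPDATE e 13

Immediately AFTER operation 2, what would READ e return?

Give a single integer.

Initial committed: {a=15, e=2}
Op 1: BEGIN: in_txn=True, pending={}
Op 2: UPDATE e=14 (pending; pending now {e=14})
After op 2: visible(e) = 14 (pending={e=14}, committed={a=15, e=2})

Answer: 14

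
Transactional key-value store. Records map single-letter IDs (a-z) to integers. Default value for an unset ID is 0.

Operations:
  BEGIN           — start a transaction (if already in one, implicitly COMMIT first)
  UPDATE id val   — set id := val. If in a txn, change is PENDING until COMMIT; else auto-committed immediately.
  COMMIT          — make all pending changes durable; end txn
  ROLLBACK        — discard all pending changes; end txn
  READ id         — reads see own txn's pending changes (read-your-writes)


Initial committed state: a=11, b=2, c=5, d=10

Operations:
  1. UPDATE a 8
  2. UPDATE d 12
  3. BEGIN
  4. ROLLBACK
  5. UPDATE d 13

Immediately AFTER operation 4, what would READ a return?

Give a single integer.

Answer: 8

Derivation:
Initial committed: {a=11, b=2, c=5, d=10}
Op 1: UPDATE a=8 (auto-commit; committed a=8)
Op 2: UPDATE d=12 (auto-commit; committed d=12)
Op 3: BEGIN: in_txn=True, pending={}
Op 4: ROLLBACK: discarded pending []; in_txn=False
After op 4: visible(a) = 8 (pending={}, committed={a=8, b=2, c=5, d=12})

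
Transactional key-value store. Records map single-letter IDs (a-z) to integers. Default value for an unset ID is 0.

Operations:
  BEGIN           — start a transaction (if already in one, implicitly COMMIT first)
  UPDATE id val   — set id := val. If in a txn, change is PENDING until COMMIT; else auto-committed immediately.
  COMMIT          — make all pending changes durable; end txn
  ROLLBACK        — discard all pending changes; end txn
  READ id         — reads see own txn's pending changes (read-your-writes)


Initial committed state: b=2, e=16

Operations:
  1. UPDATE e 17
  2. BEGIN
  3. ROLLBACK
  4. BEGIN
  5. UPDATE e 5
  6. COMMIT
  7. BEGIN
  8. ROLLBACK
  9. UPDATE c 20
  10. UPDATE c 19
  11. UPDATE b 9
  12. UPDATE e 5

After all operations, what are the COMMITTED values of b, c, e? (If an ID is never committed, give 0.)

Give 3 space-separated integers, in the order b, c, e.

Answer: 9 19 5

Derivation:
Initial committed: {b=2, e=16}
Op 1: UPDATE e=17 (auto-commit; committed e=17)
Op 2: BEGIN: in_txn=True, pending={}
Op 3: ROLLBACK: discarded pending []; in_txn=False
Op 4: BEGIN: in_txn=True, pending={}
Op 5: UPDATE e=5 (pending; pending now {e=5})
Op 6: COMMIT: merged ['e'] into committed; committed now {b=2, e=5}
Op 7: BEGIN: in_txn=True, pending={}
Op 8: ROLLBACK: discarded pending []; in_txn=False
Op 9: UPDATE c=20 (auto-commit; committed c=20)
Op 10: UPDATE c=19 (auto-commit; committed c=19)
Op 11: UPDATE b=9 (auto-commit; committed b=9)
Op 12: UPDATE e=5 (auto-commit; committed e=5)
Final committed: {b=9, c=19, e=5}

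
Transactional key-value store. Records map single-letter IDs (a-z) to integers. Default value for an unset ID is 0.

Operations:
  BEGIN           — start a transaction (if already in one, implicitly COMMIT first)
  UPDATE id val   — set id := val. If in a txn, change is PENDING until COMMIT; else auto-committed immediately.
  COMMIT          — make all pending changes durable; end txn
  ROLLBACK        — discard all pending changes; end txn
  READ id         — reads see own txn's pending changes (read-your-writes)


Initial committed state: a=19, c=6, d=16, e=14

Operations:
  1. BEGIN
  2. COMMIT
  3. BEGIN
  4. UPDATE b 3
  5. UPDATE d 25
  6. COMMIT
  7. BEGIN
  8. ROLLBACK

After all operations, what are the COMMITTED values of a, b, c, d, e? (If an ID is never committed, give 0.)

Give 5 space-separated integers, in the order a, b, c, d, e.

Initial committed: {a=19, c=6, d=16, e=14}
Op 1: BEGIN: in_txn=True, pending={}
Op 2: COMMIT: merged [] into committed; committed now {a=19, c=6, d=16, e=14}
Op 3: BEGIN: in_txn=True, pending={}
Op 4: UPDATE b=3 (pending; pending now {b=3})
Op 5: UPDATE d=25 (pending; pending now {b=3, d=25})
Op 6: COMMIT: merged ['b', 'd'] into committed; committed now {a=19, b=3, c=6, d=25, e=14}
Op 7: BEGIN: in_txn=True, pending={}
Op 8: ROLLBACK: discarded pending []; in_txn=False
Final committed: {a=19, b=3, c=6, d=25, e=14}

Answer: 19 3 6 25 14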